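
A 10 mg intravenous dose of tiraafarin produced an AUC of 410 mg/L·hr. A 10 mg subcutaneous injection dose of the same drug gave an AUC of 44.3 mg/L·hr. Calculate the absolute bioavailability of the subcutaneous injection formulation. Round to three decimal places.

F = 0.108

F = (AUC_ev / D_ev) / (AUC_iv / D_iv)
  = (44.3/10) / (410/10)
  = 4.43 / 41 = 0.1080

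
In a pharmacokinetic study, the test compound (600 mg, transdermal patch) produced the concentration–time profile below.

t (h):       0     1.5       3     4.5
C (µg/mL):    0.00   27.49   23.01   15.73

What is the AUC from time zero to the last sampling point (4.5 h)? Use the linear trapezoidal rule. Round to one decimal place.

Trapezoidal AUC_0→4.5:
  [0→1.5]: (0.00+27.49)/2 × 1.5 = 20.6175
  [1.5→3]: (27.49+23.01)/2 × 1.5 = 37.875
  [3→4.5]: (23.01+15.73)/2 × 1.5 = 29.055
  Sum = 87.5475 µg/mL·h

AUC = 87.5 µg/mL·h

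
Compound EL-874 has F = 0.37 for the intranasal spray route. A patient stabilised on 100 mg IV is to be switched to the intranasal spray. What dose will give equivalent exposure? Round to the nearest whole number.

D_intranasal = 270 mg

For equal systemic exposure: F × D_ev = D_iv
D_ev = D_iv / F = 100 / 0.37 = 270.27 mg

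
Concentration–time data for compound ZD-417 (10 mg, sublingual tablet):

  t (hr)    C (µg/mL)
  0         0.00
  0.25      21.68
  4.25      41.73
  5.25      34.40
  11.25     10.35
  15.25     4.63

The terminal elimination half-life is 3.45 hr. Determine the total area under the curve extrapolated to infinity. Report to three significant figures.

Trapezoidal AUC_0→15.25:
  [0→0.25]: (0.00+21.68)/2 × 0.25 = 2.71
  [0.25→4.25]: (21.68+41.73)/2 × 4 = 126.82
  [4.25→5.25]: (41.73+34.40)/2 × 1 = 38.065
  [5.25→11.25]: (34.40+10.35)/2 × 6 = 134.25
  [11.25→15.25]: (10.35+4.63)/2 × 4 = 29.96
  Sum = 331.805 µg/mL·hr
k_e = ln2 / t½ = 0.693147 / 3.45 = 0.2009 hr^-1
Extrapolated tail: C_last / k_e = 4.63 / 0.2009 = 23.046
AUC_0→∞ = 331.805 + 23.046 = 354.851 µg/mL·hr

AUC = 355 µg/mL·hr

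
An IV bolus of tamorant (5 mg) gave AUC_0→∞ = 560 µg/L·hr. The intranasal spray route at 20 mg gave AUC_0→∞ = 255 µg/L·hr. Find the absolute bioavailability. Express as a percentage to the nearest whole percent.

F = 11%

F = (AUC_ev / D_ev) / (AUC_iv / D_iv)
  = (255/20) / (560/5)
  = 12.75 / 112 = 0.1138
  = 11.38%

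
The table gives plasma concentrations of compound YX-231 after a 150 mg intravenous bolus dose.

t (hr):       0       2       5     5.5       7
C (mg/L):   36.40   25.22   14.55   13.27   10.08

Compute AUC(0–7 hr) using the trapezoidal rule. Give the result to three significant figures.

AUC = 146 mg/L·hr

Trapezoidal AUC_0→7:
  [0→2]: (36.40+25.22)/2 × 2 = 61.62
  [2→5]: (25.22+14.55)/2 × 3 = 59.655
  [5→5.5]: (14.55+13.27)/2 × 0.5 = 6.955
  [5.5→7]: (13.27+10.08)/2 × 1.5 = 17.5125
  Sum = 145.7425 mg/L·hr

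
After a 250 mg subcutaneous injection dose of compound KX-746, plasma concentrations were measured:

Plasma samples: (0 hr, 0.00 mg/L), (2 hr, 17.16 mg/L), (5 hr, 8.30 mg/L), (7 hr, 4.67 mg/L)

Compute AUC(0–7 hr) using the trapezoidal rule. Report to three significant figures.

AUC = 68.3 mg/L·hr

Trapezoidal AUC_0→7:
  [0→2]: (0.00+17.16)/2 × 2 = 17.16
  [2→5]: (17.16+8.30)/2 × 3 = 38.19
  [5→7]: (8.30+4.67)/2 × 2 = 12.97
  Sum = 68.32 mg/L·hr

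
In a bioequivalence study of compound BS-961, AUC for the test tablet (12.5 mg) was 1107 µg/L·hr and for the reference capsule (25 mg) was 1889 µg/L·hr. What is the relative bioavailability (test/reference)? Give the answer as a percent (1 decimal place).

F_rel = (AUC_test/D_test) / (AUC_ref/D_ref)
      = (1107/12.5) / (1889/25)
      = 88.56 / 75.56 = 1.1720 = 117.20%

F_rel = 117.2%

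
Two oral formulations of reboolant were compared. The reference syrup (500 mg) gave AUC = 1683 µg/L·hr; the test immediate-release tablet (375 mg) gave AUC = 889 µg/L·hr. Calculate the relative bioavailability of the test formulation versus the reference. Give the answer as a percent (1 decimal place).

F_rel = (AUC_test/D_test) / (AUC_ref/D_ref)
      = (889/375) / (1683/500)
      = 2.37067 / 3.366 = 0.7043 = 70.43%

F_rel = 70.4%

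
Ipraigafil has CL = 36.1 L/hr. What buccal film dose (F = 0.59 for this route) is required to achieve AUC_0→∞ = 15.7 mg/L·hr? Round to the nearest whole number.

Dose = CL × AUC_0→∞ / F
     = 36.1 × 15.7 / 0.59 = 960.627 mg

Dose = 961 mg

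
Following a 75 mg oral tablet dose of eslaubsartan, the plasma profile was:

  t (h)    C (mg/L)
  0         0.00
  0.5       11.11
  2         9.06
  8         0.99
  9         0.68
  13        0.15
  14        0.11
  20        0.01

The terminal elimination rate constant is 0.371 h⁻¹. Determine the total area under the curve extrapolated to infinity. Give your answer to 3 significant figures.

AUC = 51.1 mg/L·h

Trapezoidal AUC_0→20:
  [0→0.5]: (0.00+11.11)/2 × 0.5 = 2.7775
  [0.5→2]: (11.11+9.06)/2 × 1.5 = 15.1275
  [2→8]: (9.06+0.99)/2 × 6 = 30.15
  [8→9]: (0.99+0.68)/2 × 1 = 0.835
  [9→13]: (0.68+0.15)/2 × 4 = 1.66
  [13→14]: (0.15+0.11)/2 × 1 = 0.13
  [14→20]: (0.11+0.01)/2 × 6 = 0.36
  Sum = 51.04 mg/L·h
Extrapolated tail: C_last / k_e = 0.01 / 0.371 = 0.027
AUC_0→∞ = 51.04 + 0.027 = 51.067 mg/L·h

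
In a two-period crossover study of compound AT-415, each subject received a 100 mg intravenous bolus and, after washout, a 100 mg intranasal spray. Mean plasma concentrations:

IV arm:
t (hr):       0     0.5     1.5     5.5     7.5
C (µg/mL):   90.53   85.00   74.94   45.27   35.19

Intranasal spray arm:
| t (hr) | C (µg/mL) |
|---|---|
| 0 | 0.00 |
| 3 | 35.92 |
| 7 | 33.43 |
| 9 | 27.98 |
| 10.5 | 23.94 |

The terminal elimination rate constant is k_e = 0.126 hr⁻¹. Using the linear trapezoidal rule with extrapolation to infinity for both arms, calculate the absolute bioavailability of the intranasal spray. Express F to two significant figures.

Trapezoidal AUC_0→7.5 (IV):
  [0→0.5]: (90.53+85.00)/2 × 0.5 = 43.8825
  [0.5→1.5]: (85.00+74.94)/2 × 1 = 79.97
  [1.5→5.5]: (74.94+45.27)/2 × 4 = 240.42
  [5.5→7.5]: (45.27+35.19)/2 × 2 = 80.46
  Sum = 444.7325 µg/mL·hr
IV tail: 35.19/0.126 = 279.286; AUC_iv,0→∞ = 444.7325 + 279.286 = 724.0185 µg/mL·hr
Trapezoidal AUC_0→10.5 (intranasal spray):
  [0→3]: (0.00+35.92)/2 × 3 = 53.88
  [3→7]: (35.92+33.43)/2 × 4 = 138.7
  [7→9]: (33.43+27.98)/2 × 2 = 61.41
  [9→10.5]: (27.98+23.94)/2 × 1.5 = 38.94
  Sum = 292.93 µg/mL·hr
intranasal spray tail: 23.94/0.126 = 190.000; AUC_ev,0→∞ = 292.93 + 190.000 = 482.93 µg/mL·hr
F = (AUC_ev/D_ev)/(AUC_iv/D_iv) = (482.93/100)/(724.0185/100) = 4.8293/7.240185 = 0.6670

F = 0.67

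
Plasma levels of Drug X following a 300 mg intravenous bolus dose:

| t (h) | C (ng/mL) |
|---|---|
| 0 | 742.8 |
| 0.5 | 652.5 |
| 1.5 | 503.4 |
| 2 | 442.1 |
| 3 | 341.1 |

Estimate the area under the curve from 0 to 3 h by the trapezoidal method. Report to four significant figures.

AUC = 1555 ng/mL·h

Trapezoidal AUC_0→3:
  [0→0.5]: (742.8+652.5)/2 × 0.5 = 348.825
  [0.5→1.5]: (652.5+503.4)/2 × 1 = 577.95
  [1.5→2]: (503.4+442.1)/2 × 0.5 = 236.375
  [2→3]: (442.1+341.1)/2 × 1 = 391.6
  Sum = 1554.75 ng/mL·h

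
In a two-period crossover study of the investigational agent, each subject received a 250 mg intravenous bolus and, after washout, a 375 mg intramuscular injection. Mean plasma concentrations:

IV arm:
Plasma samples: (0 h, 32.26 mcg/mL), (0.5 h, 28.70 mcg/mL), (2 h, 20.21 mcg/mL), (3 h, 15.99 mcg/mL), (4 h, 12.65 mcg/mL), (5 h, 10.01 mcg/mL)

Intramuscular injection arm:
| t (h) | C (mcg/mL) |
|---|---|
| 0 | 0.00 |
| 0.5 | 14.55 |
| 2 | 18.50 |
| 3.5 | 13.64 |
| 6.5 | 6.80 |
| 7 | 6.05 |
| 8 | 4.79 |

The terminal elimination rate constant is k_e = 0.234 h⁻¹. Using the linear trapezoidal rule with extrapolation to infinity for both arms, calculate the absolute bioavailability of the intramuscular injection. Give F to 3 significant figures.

F = 0.541

Trapezoidal AUC_0→5 (IV):
  [0→0.5]: (32.26+28.70)/2 × 0.5 = 15.24
  [0.5→2]: (28.70+20.21)/2 × 1.5 = 36.6825
  [2→3]: (20.21+15.99)/2 × 1 = 18.1
  [3→4]: (15.99+12.65)/2 × 1 = 14.32
  [4→5]: (12.65+10.01)/2 × 1 = 11.33
  Sum = 95.6725 mcg/mL·h
IV tail: 10.01/0.234 = 42.778; AUC_iv,0→∞ = 95.6725 + 42.778 = 138.4505 mcg/mL·h
Trapezoidal AUC_0→8 (intramuscular injection):
  [0→0.5]: (0.00+14.55)/2 × 0.5 = 3.6375
  [0.5→2]: (14.55+18.50)/2 × 1.5 = 24.7875
  [2→3.5]: (18.50+13.64)/2 × 1.5 = 24.105
  [3.5→6.5]: (13.64+6.80)/2 × 3 = 30.66
  [6.5→7]: (6.80+6.05)/2 × 0.5 = 3.2125
  [7→8]: (6.05+4.79)/2 × 1 = 5.42
  Sum = 91.8225 mcg/mL·h
intramuscular injection tail: 4.79/0.234 = 20.470; AUC_ev,0→∞ = 91.8225 + 20.470 = 112.2925 mcg/mL·h
F = (AUC_ev/D_ev)/(AUC_iv/D_iv) = (112.2925/375)/(138.4505/250) = 0.299447/0.553802 = 0.5407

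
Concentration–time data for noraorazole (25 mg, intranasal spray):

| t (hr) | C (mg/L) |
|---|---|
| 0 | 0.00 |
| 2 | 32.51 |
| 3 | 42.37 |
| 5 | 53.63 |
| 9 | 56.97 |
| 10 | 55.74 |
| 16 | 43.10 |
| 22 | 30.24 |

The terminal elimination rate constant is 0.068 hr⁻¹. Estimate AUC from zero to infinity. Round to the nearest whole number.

AUC = 1405 mg/L·hr

Trapezoidal AUC_0→22:
  [0→2]: (0.00+32.51)/2 × 2 = 32.51
  [2→3]: (32.51+42.37)/2 × 1 = 37.44
  [3→5]: (42.37+53.63)/2 × 2 = 96.0
  [5→9]: (53.63+56.97)/2 × 4 = 221.2
  [9→10]: (56.97+55.74)/2 × 1 = 56.355
  [10→16]: (55.74+43.10)/2 × 6 = 296.52
  [16→22]: (43.10+30.24)/2 × 6 = 220.02
  Sum = 960.045 mg/L·hr
Extrapolated tail: C_last / k_e = 30.24 / 0.068 = 444.706
AUC_0→∞ = 960.045 + 444.706 = 1404.751 mg/L·hr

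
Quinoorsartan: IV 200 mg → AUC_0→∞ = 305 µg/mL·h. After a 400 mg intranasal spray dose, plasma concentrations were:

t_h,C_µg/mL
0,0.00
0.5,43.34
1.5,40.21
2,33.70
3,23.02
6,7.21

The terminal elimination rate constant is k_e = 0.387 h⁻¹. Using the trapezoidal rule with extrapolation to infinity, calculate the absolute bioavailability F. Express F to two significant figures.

Trapezoidal AUC_0→6 (intranasal spray):
  [0→0.5]: (0.00+43.34)/2 × 0.5 = 10.835
  [0.5→1.5]: (43.34+40.21)/2 × 1 = 41.775
  [1.5→2]: (40.21+33.70)/2 × 0.5 = 18.4775
  [2→3]: (33.70+23.02)/2 × 1 = 28.36
  [3→6]: (23.02+7.21)/2 × 3 = 45.345
  Sum = 144.7925 µg/mL·h
Tail: C_last/k_e = 7.21/0.387 = 18.630
AUC_0→∞ (intranasal spray) = 144.7925 + 18.630 = 163.4225 µg/mL·h
F = (AUC_ev/D_ev)/(AUC_iv/D_iv) = (163.4225/400)/(305/200) = 0.40855625/1.525 = 0.2679

F = 0.27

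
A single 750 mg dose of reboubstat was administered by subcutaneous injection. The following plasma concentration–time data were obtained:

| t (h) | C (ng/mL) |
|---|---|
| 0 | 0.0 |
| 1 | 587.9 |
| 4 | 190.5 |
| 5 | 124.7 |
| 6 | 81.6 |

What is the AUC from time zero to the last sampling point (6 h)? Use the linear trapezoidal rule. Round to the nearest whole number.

AUC = 1722 ng/mL·h

Trapezoidal AUC_0→6:
  [0→1]: (0.0+587.9)/2 × 1 = 293.95
  [1→4]: (587.9+190.5)/2 × 3 = 1167.6
  [4→5]: (190.5+124.7)/2 × 1 = 157.6
  [5→6]: (124.7+81.6)/2 × 1 = 103.15
  Sum = 1722.3 ng/mL·h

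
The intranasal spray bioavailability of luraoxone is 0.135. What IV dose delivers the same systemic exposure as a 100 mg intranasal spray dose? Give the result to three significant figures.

D_iv = 13.5 mg

Systemic exposure from an extravascular dose = F × D_ev, so the equivalent IV dose is F × D_ev.
D_iv = F × D_ev = 0.135 × 100 = 13.5 mg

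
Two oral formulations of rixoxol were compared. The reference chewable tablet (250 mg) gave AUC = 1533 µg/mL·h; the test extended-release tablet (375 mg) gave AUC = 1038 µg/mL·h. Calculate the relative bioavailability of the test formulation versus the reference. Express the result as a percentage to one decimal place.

F_rel = (AUC_test/D_test) / (AUC_ref/D_ref)
      = (1038/375) / (1533/250)
      = 2.768 / 6.132 = 0.4514 = 45.14%

F_rel = 45.1%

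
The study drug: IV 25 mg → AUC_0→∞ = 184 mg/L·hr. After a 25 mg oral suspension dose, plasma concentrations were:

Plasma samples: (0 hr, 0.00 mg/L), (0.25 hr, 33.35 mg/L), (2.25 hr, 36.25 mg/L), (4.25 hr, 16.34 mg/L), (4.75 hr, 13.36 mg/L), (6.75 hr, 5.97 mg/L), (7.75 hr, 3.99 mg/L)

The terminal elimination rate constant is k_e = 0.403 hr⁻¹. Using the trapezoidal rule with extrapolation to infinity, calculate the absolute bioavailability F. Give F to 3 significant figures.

Trapezoidal AUC_0→7.75 (oral suspension):
  [0→0.25]: (0.00+33.35)/2 × 0.25 = 4.16875
  [0.25→2.25]: (33.35+36.25)/2 × 2 = 69.6
  [2.25→4.25]: (36.25+16.34)/2 × 2 = 52.59
  [4.25→4.75]: (16.34+13.36)/2 × 0.5 = 7.425
  [4.75→6.75]: (13.36+5.97)/2 × 2 = 19.33
  [6.75→7.75]: (5.97+3.99)/2 × 1 = 4.98
  Sum = 158.09375 mg/L·hr
Tail: C_last/k_e = 3.99/0.403 = 9.901
AUC_0→∞ (oral suspension) = 158.09375 + 9.901 = 167.99475 mg/L·hr
F = (AUC_ev/D_ev)/(AUC_iv/D_iv) = (167.99475/25)/(184/25) = 6.71979/7.36 = 0.9130

F = 0.913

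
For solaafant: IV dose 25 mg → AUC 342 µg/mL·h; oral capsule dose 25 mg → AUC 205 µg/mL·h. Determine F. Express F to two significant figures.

F = (AUC_ev / D_ev) / (AUC_iv / D_iv)
  = (205/25) / (342/25)
  = 8.2 / 13.68 = 0.5994

F = 0.60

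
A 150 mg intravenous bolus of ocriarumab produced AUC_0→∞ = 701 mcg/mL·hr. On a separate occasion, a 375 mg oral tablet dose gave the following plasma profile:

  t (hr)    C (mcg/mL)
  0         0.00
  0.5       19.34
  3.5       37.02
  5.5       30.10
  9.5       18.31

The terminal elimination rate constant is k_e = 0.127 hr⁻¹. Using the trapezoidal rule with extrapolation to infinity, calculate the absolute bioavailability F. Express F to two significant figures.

F = 0.23

Trapezoidal AUC_0→9.5 (oral tablet):
  [0→0.5]: (0.00+19.34)/2 × 0.5 = 4.835
  [0.5→3.5]: (19.34+37.02)/2 × 3 = 84.54
  [3.5→5.5]: (37.02+30.10)/2 × 2 = 67.12
  [5.5→9.5]: (30.10+18.31)/2 × 4 = 96.82
  Sum = 253.315 mcg/mL·hr
Tail: C_last/k_e = 18.31/0.127 = 144.173
AUC_0→∞ (oral tablet) = 253.315 + 144.173 = 397.488 mcg/mL·hr
F = (AUC_ev/D_ev)/(AUC_iv/D_iv) = (397.488/375)/(701/150) = 1.059968/4.67333 = 0.2268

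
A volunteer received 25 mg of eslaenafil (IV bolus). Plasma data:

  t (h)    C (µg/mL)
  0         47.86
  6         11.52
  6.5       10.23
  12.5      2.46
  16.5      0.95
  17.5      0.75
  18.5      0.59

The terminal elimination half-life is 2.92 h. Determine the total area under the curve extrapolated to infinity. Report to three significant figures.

Trapezoidal AUC_0→18.5:
  [0→6]: (47.86+11.52)/2 × 6 = 178.14
  [6→6.5]: (11.52+10.23)/2 × 0.5 = 5.4375
  [6.5→12.5]: (10.23+2.46)/2 × 6 = 38.07
  [12.5→16.5]: (2.46+0.95)/2 × 4 = 6.82
  [16.5→17.5]: (0.95+0.75)/2 × 1 = 0.85
  [17.5→18.5]: (0.75+0.59)/2 × 1 = 0.67
  Sum = 229.9875 µg/mL·h
k_e = ln2 / t½ = 0.693147 / 2.92 = 0.2374 h^-1
Extrapolated tail: C_last / k_e = 0.59 / 0.2374 = 2.485
AUC_0→∞ = 229.9875 + 2.485 = 232.4725 µg/mL·h

AUC = 232 µg/mL·h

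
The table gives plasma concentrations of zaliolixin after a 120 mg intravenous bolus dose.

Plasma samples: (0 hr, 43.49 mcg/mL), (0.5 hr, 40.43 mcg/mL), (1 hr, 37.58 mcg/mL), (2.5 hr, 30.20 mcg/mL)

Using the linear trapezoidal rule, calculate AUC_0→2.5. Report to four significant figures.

AUC = 91.32 mcg/mL·hr

Trapezoidal AUC_0→2.5:
  [0→0.5]: (43.49+40.43)/2 × 0.5 = 20.98
  [0.5→1]: (40.43+37.58)/2 × 0.5 = 19.5025
  [1→2.5]: (37.58+30.20)/2 × 1.5 = 50.835
  Sum = 91.3175 mcg/mL·hr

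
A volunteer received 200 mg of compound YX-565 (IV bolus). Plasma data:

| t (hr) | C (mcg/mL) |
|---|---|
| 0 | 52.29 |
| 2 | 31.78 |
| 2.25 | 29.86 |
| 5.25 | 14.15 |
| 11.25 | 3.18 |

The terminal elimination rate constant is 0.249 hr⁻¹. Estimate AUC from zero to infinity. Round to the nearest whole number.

Trapezoidal AUC_0→11.25:
  [0→2]: (52.29+31.78)/2 × 2 = 84.07
  [2→2.25]: (31.78+29.86)/2 × 0.25 = 7.705
  [2.25→5.25]: (29.86+14.15)/2 × 3 = 66.015
  [5.25→11.25]: (14.15+3.18)/2 × 6 = 51.99
  Sum = 209.78 mcg/mL·hr
Extrapolated tail: C_last / k_e = 3.18 / 0.249 = 12.771
AUC_0→∞ = 209.78 + 12.771 = 222.551 mcg/mL·hr

AUC = 223 mcg/mL·hr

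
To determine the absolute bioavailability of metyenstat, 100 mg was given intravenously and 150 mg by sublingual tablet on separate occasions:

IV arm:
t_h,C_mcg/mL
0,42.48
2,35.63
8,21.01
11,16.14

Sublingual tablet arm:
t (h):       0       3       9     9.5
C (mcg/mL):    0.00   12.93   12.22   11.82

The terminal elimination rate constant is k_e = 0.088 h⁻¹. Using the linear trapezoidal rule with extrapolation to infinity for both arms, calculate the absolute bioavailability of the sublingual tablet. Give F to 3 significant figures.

F = 0.322

Trapezoidal AUC_0→11 (IV):
  [0→2]: (42.48+35.63)/2 × 2 = 78.11
  [2→8]: (35.63+21.01)/2 × 6 = 169.92
  [8→11]: (21.01+16.14)/2 × 3 = 55.725
  Sum = 303.755 mcg/mL·h
IV tail: 16.14/0.088 = 183.409; AUC_iv,0→∞ = 303.755 + 183.409 = 487.164 mcg/mL·h
Trapezoidal AUC_0→9.5 (sublingual tablet):
  [0→3]: (0.00+12.93)/2 × 3 = 19.395
  [3→9]: (12.93+12.22)/2 × 6 = 75.45
  [9→9.5]: (12.22+11.82)/2 × 0.5 = 6.01
  Sum = 100.855 mcg/mL·h
sublingual tablet tail: 11.82/0.088 = 134.318; AUC_ev,0→∞ = 100.855 + 134.318 = 235.173 mcg/mL·h
F = (AUC_ev/D_ev)/(AUC_iv/D_iv) = (235.173/150)/(487.164/100) = 1.56782/4.87164 = 0.3218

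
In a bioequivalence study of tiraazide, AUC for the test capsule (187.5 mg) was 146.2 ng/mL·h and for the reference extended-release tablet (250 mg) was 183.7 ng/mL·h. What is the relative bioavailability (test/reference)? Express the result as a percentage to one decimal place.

F_rel = (AUC_test/D_test) / (AUC_ref/D_ref)
      = (146.2/187.5) / (183.7/250)
      = 0.779733 / 0.7348 = 1.0611 = 106.11%

F_rel = 106.1%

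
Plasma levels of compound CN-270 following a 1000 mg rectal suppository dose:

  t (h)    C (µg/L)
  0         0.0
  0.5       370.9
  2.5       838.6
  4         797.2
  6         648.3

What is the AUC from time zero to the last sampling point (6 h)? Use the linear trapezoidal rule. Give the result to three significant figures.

Trapezoidal AUC_0→6:
  [0→0.5]: (0.0+370.9)/2 × 0.5 = 92.725
  [0.5→2.5]: (370.9+838.6)/2 × 2 = 1209.5
  [2.5→4]: (838.6+797.2)/2 × 1.5 = 1226.85
  [4→6]: (797.2+648.3)/2 × 2 = 1445.5
  Sum = 3974.575 µg/L·h

AUC = 3970 µg/L·h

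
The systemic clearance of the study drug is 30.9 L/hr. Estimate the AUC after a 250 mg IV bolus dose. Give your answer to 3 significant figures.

AUC = 8.09 mg/L·hr

AUC_0→∞ = Dose_iv / CL
        = 250 / 30.9 = 8.09061 mg/L·hr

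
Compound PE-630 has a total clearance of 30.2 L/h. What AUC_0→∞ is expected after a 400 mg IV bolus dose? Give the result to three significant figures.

AUC = 13.2 mg/L·h

AUC_0→∞ = Dose_iv / CL
        = 400 / 30.2 = 13.245 mg/L·h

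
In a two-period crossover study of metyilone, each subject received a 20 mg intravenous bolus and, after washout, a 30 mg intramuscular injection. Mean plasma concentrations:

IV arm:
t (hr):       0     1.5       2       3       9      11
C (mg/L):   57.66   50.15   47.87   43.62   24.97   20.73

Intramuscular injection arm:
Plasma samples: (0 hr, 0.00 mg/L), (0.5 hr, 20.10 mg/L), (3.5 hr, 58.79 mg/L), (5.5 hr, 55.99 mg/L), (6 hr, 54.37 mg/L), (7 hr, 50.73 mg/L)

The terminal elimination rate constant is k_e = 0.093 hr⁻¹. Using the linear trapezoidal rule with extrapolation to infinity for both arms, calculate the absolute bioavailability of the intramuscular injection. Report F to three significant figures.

F = 0.921

Trapezoidal AUC_0→11 (IV):
  [0→1.5]: (57.66+50.15)/2 × 1.5 = 80.8575
  [1.5→2]: (50.15+47.87)/2 × 0.5 = 24.505
  [2→3]: (47.87+43.62)/2 × 1 = 45.745
  [3→9]: (43.62+24.97)/2 × 6 = 205.77
  [9→11]: (24.97+20.73)/2 × 2 = 45.7
  Sum = 402.5775 mg/L·hr
IV tail: 20.73/0.093 = 222.903; AUC_iv,0→∞ = 402.5775 + 222.903 = 625.4805 mg/L·hr
Trapezoidal AUC_0→7 (intramuscular injection):
  [0→0.5]: (0.00+20.10)/2 × 0.5 = 5.025
  [0.5→3.5]: (20.10+58.79)/2 × 3 = 118.335
  [3.5→5.5]: (58.79+55.99)/2 × 2 = 114.78
  [5.5→6]: (55.99+54.37)/2 × 0.5 = 27.59
  [6→7]: (54.37+50.73)/2 × 1 = 52.55
  Sum = 318.28 mg/L·hr
intramuscular injection tail: 50.73/0.093 = 545.484; AUC_ev,0→∞ = 318.28 + 545.484 = 863.764 mg/L·hr
F = (AUC_ev/D_ev)/(AUC_iv/D_iv) = (863.764/30)/(625.4805/20) = 28.7921/31.274025 = 0.9206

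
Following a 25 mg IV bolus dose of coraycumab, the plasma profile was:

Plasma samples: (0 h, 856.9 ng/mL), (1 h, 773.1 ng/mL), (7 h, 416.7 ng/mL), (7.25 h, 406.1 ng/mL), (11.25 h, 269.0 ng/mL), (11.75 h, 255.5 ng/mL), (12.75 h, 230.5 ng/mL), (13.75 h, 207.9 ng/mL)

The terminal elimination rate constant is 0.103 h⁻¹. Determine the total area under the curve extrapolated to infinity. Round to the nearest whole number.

Trapezoidal AUC_0→13.75:
  [0→1]: (856.9+773.1)/2 × 1 = 815.0
  [1→7]: (773.1+416.7)/2 × 6 = 3569.4
  [7→7.25]: (416.7+406.1)/2 × 0.25 = 102.85
  [7.25→11.25]: (406.1+269.0)/2 × 4 = 1350.2
  [11.25→11.75]: (269.0+255.5)/2 × 0.5 = 131.125
  [11.75→12.75]: (255.5+230.5)/2 × 1 = 243.0
  [12.75→13.75]: (230.5+207.9)/2 × 1 = 219.2
  Sum = 6430.775 ng/mL·h
Extrapolated tail: C_last / k_e = 207.9 / 0.103 = 2018.447
AUC_0→∞ = 6430.775 + 2018.447 = 8449.222 ng/mL·h

AUC = 8449 ng/mL·h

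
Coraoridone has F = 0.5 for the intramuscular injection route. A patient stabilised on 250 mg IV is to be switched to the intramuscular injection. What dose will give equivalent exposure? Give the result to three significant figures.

For equal systemic exposure: F × D_ev = D_iv
D_ev = D_iv / F = 250 / 0.5 = 500 mg

D_intramuscular = 500 mg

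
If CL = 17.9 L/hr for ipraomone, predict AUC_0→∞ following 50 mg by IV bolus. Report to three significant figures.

AUC = 2.79 mg/L·hr

AUC_0→∞ = Dose_iv / CL
        = 50 / 17.9 = 2.7933 mg/L·hr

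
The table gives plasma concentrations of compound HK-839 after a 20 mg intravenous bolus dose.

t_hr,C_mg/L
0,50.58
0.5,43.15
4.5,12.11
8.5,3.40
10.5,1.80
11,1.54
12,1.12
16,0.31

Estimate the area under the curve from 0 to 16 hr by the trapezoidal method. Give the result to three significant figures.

Trapezoidal AUC_0→16:
  [0→0.5]: (50.58+43.15)/2 × 0.5 = 23.4325
  [0.5→4.5]: (43.15+12.11)/2 × 4 = 110.52
  [4.5→8.5]: (12.11+3.40)/2 × 4 = 31.02
  [8.5→10.5]: (3.40+1.80)/2 × 2 = 5.2
  [10.5→11]: (1.80+1.54)/2 × 0.5 = 0.835
  [11→12]: (1.54+1.12)/2 × 1 = 1.33
  [12→16]: (1.12+0.31)/2 × 4 = 2.86
  Sum = 175.1975 mg/L·hr

AUC = 175 mg/L·hr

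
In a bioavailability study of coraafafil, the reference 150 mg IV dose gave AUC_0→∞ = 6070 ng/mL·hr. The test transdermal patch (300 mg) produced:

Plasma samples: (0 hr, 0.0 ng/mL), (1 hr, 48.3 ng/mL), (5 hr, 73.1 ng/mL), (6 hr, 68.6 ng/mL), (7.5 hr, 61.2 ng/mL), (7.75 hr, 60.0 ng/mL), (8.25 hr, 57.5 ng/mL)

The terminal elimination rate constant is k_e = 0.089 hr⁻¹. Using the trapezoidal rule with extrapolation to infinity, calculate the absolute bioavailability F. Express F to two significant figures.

F = 0.093

Trapezoidal AUC_0→8.25 (transdermal patch):
  [0→1]: (0.0+48.3)/2 × 1 = 24.15
  [1→5]: (48.3+73.1)/2 × 4 = 242.8
  [5→6]: (73.1+68.6)/2 × 1 = 70.85
  [6→7.5]: (68.6+61.2)/2 × 1.5 = 97.35
  [7.5→7.75]: (61.2+60.0)/2 × 0.25 = 15.15
  [7.75→8.25]: (60.0+57.5)/2 × 0.5 = 29.375
  Sum = 479.675 ng/mL·hr
Tail: C_last/k_e = 57.5/0.089 = 646.067
AUC_0→∞ (transdermal patch) = 479.675 + 646.067 = 1125.742 ng/mL·hr
F = (AUC_ev/D_ev)/(AUC_iv/D_iv) = (1125.742/300)/(6070/150) = 3.75247/40.4667 = 0.0927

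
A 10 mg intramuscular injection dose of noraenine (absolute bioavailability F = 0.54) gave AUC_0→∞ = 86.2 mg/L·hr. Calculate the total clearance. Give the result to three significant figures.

CL = 0.0626 L/hr

CL = F × Dose / AUC_0→∞
   = 0.54 × 10 / 86.2 = 0.062645 L/hr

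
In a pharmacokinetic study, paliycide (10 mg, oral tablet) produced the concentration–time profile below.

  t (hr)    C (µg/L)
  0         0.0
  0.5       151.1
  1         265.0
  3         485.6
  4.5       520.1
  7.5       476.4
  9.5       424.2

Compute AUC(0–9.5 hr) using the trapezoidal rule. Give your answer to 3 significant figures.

Trapezoidal AUC_0→9.5:
  [0→0.5]: (0.0+151.1)/2 × 0.5 = 37.775
  [0.5→1]: (151.1+265.0)/2 × 0.5 = 104.025
  [1→3]: (265.0+485.6)/2 × 2 = 750.6
  [3→4.5]: (485.6+520.1)/2 × 1.5 = 754.275
  [4.5→7.5]: (520.1+476.4)/2 × 3 = 1494.75
  [7.5→9.5]: (476.4+424.2)/2 × 2 = 900.6
  Sum = 4042.025 µg/L·hr

AUC = 4040 µg/L·hr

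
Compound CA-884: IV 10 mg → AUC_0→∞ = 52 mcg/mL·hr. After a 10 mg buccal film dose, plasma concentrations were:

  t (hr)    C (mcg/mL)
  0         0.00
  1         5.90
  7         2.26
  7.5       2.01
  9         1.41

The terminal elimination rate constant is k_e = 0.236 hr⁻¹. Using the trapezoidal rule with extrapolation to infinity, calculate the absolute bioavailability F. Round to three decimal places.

F = 0.712

Trapezoidal AUC_0→9 (buccal film):
  [0→1]: (0.00+5.90)/2 × 1 = 2.95
  [1→7]: (5.90+2.26)/2 × 6 = 24.48
  [7→7.5]: (2.26+2.01)/2 × 0.5 = 1.0675
  [7.5→9]: (2.01+1.41)/2 × 1.5 = 2.565
  Sum = 31.0625 mcg/mL·hr
Tail: C_last/k_e = 1.41/0.236 = 5.975
AUC_0→∞ (buccal film) = 31.0625 + 5.975 = 37.0375 mcg/mL·hr
F = (AUC_ev/D_ev)/(AUC_iv/D_iv) = (37.0375/10)/(52/10) = 3.70375/5.2 = 0.7123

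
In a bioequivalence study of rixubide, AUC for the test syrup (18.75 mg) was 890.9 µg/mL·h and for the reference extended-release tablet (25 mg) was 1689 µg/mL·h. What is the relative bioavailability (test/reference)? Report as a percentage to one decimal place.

F_rel = 70.3%

F_rel = (AUC_test/D_test) / (AUC_ref/D_ref)
      = (890.9/18.75) / (1689/25)
      = 47.5147 / 67.56 = 0.7033 = 70.33%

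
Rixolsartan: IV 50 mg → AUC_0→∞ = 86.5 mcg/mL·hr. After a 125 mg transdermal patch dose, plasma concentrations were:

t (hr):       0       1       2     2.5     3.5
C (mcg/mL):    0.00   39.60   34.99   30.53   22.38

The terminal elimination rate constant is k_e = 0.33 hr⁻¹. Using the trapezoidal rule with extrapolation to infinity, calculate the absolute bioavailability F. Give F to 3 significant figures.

F = 0.776

Trapezoidal AUC_0→3.5 (transdermal patch):
  [0→1]: (0.00+39.60)/2 × 1 = 19.8
  [1→2]: (39.60+34.99)/2 × 1 = 37.295
  [2→2.5]: (34.99+30.53)/2 × 0.5 = 16.38
  [2.5→3.5]: (30.53+22.38)/2 × 1 = 26.455
  Sum = 99.93 mcg/mL·hr
Tail: C_last/k_e = 22.38/0.33 = 67.818
AUC_0→∞ (transdermal patch) = 99.93 + 67.818 = 167.748 mcg/mL·hr
F = (AUC_ev/D_ev)/(AUC_iv/D_iv) = (167.748/125)/(86.5/50) = 1.341984/1.73 = 0.7757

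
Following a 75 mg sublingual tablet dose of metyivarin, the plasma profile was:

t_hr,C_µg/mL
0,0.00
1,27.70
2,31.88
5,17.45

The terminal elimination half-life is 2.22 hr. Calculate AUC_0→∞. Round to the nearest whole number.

Trapezoidal AUC_0→5:
  [0→1]: (0.00+27.70)/2 × 1 = 13.85
  [1→2]: (27.70+31.88)/2 × 1 = 29.79
  [2→5]: (31.88+17.45)/2 × 3 = 73.995
  Sum = 117.635 µg/mL·hr
k_e = ln2 / t½ = 0.693147 / 2.22 = 0.3122 hr^-1
Extrapolated tail: C_last / k_e = 17.45 / 0.3122 = 55.894
AUC_0→∞ = 117.635 + 55.894 = 173.529 µg/mL·hr

AUC = 174 µg/mL·hr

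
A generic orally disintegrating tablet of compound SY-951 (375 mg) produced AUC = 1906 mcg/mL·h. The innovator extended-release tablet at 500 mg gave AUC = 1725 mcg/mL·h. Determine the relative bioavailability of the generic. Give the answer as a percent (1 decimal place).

F_rel = (AUC_test/D_test) / (AUC_ref/D_ref)
      = (1906/375) / (1725/500)
      = 5.08267 / 3.45 = 1.4732 = 147.32%

F_rel = 147.3%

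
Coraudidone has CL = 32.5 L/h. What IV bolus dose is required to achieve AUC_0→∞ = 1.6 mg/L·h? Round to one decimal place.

Dose = 52.0 mg

Dose_iv = CL × AUC_0→∞
     = 32.5 × 1.6 = 52 mg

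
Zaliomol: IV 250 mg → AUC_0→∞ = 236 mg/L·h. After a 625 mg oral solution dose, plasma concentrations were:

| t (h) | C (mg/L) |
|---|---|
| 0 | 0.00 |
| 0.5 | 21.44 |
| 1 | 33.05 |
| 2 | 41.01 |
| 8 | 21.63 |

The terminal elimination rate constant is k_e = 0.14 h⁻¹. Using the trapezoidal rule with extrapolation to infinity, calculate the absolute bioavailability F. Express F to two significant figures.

Trapezoidal AUC_0→8 (oral solution):
  [0→0.5]: (0.00+21.44)/2 × 0.5 = 5.36
  [0.5→1]: (21.44+33.05)/2 × 0.5 = 13.6225
  [1→2]: (33.05+41.01)/2 × 1 = 37.03
  [2→8]: (41.01+21.63)/2 × 6 = 187.92
  Sum = 243.9325 mg/L·h
Tail: C_last/k_e = 21.63/0.14 = 154.500
AUC_0→∞ (oral solution) = 243.9325 + 154.500 = 398.4325 mg/L·h
F = (AUC_ev/D_ev)/(AUC_iv/D_iv) = (398.4325/625)/(236/250) = 0.637492/0.944 = 0.6753

F = 0.68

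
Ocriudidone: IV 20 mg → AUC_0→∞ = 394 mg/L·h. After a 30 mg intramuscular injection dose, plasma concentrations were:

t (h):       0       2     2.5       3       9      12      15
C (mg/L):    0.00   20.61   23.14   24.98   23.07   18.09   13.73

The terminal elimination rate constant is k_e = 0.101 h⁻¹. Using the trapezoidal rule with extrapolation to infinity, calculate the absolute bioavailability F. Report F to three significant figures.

Trapezoidal AUC_0→15 (intramuscular injection):
  [0→2]: (0.00+20.61)/2 × 2 = 20.61
  [2→2.5]: (20.61+23.14)/2 × 0.5 = 10.9375
  [2.5→3]: (23.14+24.98)/2 × 0.5 = 12.03
  [3→9]: (24.98+23.07)/2 × 6 = 144.15
  [9→12]: (23.07+18.09)/2 × 3 = 61.74
  [12→15]: (18.09+13.73)/2 × 3 = 47.73
  Sum = 297.1975 mg/L·h
Tail: C_last/k_e = 13.73/0.101 = 135.941
AUC_0→∞ (intramuscular injection) = 297.1975 + 135.941 = 433.1385 mg/L·h
F = (AUC_ev/D_ev)/(AUC_iv/D_iv) = (433.1385/30)/(394/20) = 14.43795/19.7 = 0.7329

F = 0.733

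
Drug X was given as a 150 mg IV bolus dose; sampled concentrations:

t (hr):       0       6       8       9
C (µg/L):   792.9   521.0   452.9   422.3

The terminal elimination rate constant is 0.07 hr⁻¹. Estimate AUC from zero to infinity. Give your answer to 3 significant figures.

Trapezoidal AUC_0→9:
  [0→6]: (792.9+521.0)/2 × 6 = 3941.7
  [6→8]: (521.0+452.9)/2 × 2 = 973.9
  [8→9]: (452.9+422.3)/2 × 1 = 437.6
  Sum = 5353.2 µg/L·hr
Extrapolated tail: C_last / k_e = 422.3 / 0.07 = 6032.857
AUC_0→∞ = 5353.2 + 6032.857 = 11386.057 µg/L·hr

AUC = 11400 µg/L·hr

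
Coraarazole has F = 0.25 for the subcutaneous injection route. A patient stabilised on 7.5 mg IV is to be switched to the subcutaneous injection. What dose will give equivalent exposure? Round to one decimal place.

For equal systemic exposure: F × D_ev = D_iv
D_ev = D_iv / F = 7.5 / 0.25 = 30 mg

D_subcutaneous = 30.0 mg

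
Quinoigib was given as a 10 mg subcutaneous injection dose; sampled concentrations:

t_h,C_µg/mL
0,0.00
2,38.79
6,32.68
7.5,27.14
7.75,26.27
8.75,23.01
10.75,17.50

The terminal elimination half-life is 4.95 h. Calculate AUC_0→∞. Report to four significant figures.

AUC = 423.4 µg/mL·h

Trapezoidal AUC_0→10.75:
  [0→2]: (0.00+38.79)/2 × 2 = 38.79
  [2→6]: (38.79+32.68)/2 × 4 = 142.94
  [6→7.5]: (32.68+27.14)/2 × 1.5 = 44.865
  [7.5→7.75]: (27.14+26.27)/2 × 0.25 = 6.67625
  [7.75→8.75]: (26.27+23.01)/2 × 1 = 24.64
  [8.75→10.75]: (23.01+17.50)/2 × 2 = 40.51
  Sum = 298.42125 µg/mL·h
k_e = ln2 / t½ = 0.693147 / 4.95 = 0.1400 h^-1
Extrapolated tail: C_last / k_e = 17.50 / 0.14 = 125.000
AUC_0→∞ = 298.42125 + 125.000 = 423.42125 µg/mL·h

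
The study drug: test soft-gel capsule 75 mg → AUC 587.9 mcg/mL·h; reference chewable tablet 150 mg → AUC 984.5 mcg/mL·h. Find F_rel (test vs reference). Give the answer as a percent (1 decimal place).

F_rel = 119.4%

F_rel = (AUC_test/D_test) / (AUC_ref/D_ref)
      = (587.9/75) / (984.5/150)
      = 7.83867 / 6.56333 = 1.1943 = 119.43%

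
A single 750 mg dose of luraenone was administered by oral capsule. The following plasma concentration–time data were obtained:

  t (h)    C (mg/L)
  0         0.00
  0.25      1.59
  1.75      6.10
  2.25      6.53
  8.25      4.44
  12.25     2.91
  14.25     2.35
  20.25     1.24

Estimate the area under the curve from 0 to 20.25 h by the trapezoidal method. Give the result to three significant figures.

Trapezoidal AUC_0→20.25:
  [0→0.25]: (0.00+1.59)/2 × 0.25 = 0.19875
  [0.25→1.75]: (1.59+6.10)/2 × 1.5 = 5.7675
  [1.75→2.25]: (6.10+6.53)/2 × 0.5 = 3.1575
  [2.25→8.25]: (6.53+4.44)/2 × 6 = 32.91
  [8.25→12.25]: (4.44+2.91)/2 × 4 = 14.7
  [12.25→14.25]: (2.91+2.35)/2 × 2 = 5.26
  [14.25→20.25]: (2.35+1.24)/2 × 6 = 10.77
  Sum = 72.76375 mg/L·h

AUC = 72.8 mg/L·h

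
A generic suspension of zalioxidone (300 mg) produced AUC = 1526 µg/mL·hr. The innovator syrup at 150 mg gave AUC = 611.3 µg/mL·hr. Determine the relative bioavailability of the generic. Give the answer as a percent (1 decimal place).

F_rel = 124.8%

F_rel = (AUC_test/D_test) / (AUC_ref/D_ref)
      = (1526/300) / (611.3/150)
      = 5.08667 / 4.07533 = 1.2482 = 124.82%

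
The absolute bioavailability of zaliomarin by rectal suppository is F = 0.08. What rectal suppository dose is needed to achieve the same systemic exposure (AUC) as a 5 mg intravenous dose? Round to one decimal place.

D_rectal = 62.5 mg

For equal systemic exposure: F × D_ev = D_iv
D_ev = D_iv / F = 5 / 0.08 = 62.5 mg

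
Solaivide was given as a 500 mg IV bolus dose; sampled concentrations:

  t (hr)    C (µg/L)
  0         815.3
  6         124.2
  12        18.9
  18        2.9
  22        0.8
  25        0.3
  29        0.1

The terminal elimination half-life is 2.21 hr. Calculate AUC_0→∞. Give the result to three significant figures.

Trapezoidal AUC_0→29:
  [0→6]: (815.3+124.2)/2 × 6 = 2818.5
  [6→12]: (124.2+18.9)/2 × 6 = 429.3
  [12→18]: (18.9+2.9)/2 × 6 = 65.4
  [18→22]: (2.9+0.8)/2 × 4 = 7.4
  [22→25]: (0.8+0.3)/2 × 3 = 1.65
  [25→29]: (0.3+0.1)/2 × 4 = 0.8
  Sum = 3323.05 µg/L·hr
k_e = ln2 / t½ = 0.693147 / 2.21 = 0.3136 hr^-1
Extrapolated tail: C_last / k_e = 0.1 / 0.3136 = 0.319
AUC_0→∞ = 3323.05 + 0.319 = 3323.369 µg/L·hr

AUC = 3320 µg/L·hr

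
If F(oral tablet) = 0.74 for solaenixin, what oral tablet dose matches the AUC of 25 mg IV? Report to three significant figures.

For equal systemic exposure: F × D_ev = D_iv
D_ev = D_iv / F = 25 / 0.74 = 33.7838 mg

D_oral = 33.8 mg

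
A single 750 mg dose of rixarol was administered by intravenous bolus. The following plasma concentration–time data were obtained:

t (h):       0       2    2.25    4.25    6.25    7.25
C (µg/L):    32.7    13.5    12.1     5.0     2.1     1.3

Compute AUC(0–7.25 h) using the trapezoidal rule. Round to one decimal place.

Trapezoidal AUC_0→7.25:
  [0→2]: (32.7+13.5)/2 × 2 = 46.2
  [2→2.25]: (13.5+12.1)/2 × 0.25 = 3.2
  [2.25→4.25]: (12.1+5.0)/2 × 2 = 17.1
  [4.25→6.25]: (5.0+2.1)/2 × 2 = 7.1
  [6.25→7.25]: (2.1+1.3)/2 × 1 = 1.7
  Sum = 75.3 µg/L·h

AUC = 75.3 µg/L·h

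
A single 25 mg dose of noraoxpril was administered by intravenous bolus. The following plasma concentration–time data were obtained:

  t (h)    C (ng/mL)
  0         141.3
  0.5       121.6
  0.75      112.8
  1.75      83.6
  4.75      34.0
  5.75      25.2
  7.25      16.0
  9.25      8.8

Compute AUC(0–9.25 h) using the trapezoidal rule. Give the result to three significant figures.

Trapezoidal AUC_0→9.25:
  [0→0.5]: (141.3+121.6)/2 × 0.5 = 65.725
  [0.5→0.75]: (121.6+112.8)/2 × 0.25 = 29.3
  [0.75→1.75]: (112.8+83.6)/2 × 1 = 98.2
  [1.75→4.75]: (83.6+34.0)/2 × 3 = 176.4
  [4.75→5.75]: (34.0+25.2)/2 × 1 = 29.6
  [5.75→7.25]: (25.2+16.0)/2 × 1.5 = 30.9
  [7.25→9.25]: (16.0+8.8)/2 × 2 = 24.8
  Sum = 454.925 ng/mL·h

AUC = 455 ng/mL·h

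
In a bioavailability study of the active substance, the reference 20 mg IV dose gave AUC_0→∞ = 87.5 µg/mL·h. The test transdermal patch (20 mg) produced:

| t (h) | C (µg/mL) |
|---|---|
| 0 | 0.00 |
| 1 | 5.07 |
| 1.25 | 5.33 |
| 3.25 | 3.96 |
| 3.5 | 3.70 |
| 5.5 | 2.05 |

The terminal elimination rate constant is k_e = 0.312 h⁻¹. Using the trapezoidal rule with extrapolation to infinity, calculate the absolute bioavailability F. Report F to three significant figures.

Trapezoidal AUC_0→5.5 (transdermal patch):
  [0→1]: (0.00+5.07)/2 × 1 = 2.535
  [1→1.25]: (5.07+5.33)/2 × 0.25 = 1.3
  [1.25→3.25]: (5.33+3.96)/2 × 2 = 9.29
  [3.25→3.5]: (3.96+3.70)/2 × 0.25 = 0.9575
  [3.5→5.5]: (3.70+2.05)/2 × 2 = 5.75
  Sum = 19.8325 µg/mL·h
Tail: C_last/k_e = 2.05/0.312 = 6.571
AUC_0→∞ (transdermal patch) = 19.8325 + 6.571 = 26.4035 µg/mL·h
F = (AUC_ev/D_ev)/(AUC_iv/D_iv) = (26.4035/20)/(87.5/20) = 1.320175/4.375 = 0.3018

F = 0.302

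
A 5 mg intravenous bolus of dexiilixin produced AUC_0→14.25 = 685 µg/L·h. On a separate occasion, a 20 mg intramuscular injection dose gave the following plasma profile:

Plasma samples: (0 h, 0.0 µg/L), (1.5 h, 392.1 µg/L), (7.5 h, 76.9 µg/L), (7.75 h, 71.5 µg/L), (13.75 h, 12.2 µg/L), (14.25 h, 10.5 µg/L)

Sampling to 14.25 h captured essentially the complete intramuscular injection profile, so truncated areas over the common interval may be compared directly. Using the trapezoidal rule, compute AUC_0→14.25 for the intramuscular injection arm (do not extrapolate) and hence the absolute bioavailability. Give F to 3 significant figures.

Trapezoidal AUC_0→14.25 (intramuscular injection):
  [0→1.5]: (0.0+392.1)/2 × 1.5 = 294.075
  [1.5→7.5]: (392.1+76.9)/2 × 6 = 1407.0
  [7.5→7.75]: (76.9+71.5)/2 × 0.25 = 18.55
  [7.75→13.75]: (71.5+12.2)/2 × 6 = 251.1
  [13.75→14.25]: (12.2+10.5)/2 × 0.5 = 5.675
  Sum = 1976.4 µg/L·h
F = (AUC_ev/D_ev)/(AUC_iv/D_iv) = (1976.4/20)/(685/5) = 98.82/137 = 0.7213

F = 0.721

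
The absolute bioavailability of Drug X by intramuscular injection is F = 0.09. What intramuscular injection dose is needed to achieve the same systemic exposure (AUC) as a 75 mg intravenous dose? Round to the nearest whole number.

For equal systemic exposure: F × D_ev = D_iv
D_ev = D_iv / F = 75 / 0.09 = 833.333 mg

D_intramuscular = 833 mg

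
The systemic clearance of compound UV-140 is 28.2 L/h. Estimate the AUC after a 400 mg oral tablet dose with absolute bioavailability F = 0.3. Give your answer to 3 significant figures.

AUC = 4.26 mg/L·h

AUC_0→∞ = F × Dose / CL
        = 0.3 × 400 / 28.2 = 4.25532 mg/L·h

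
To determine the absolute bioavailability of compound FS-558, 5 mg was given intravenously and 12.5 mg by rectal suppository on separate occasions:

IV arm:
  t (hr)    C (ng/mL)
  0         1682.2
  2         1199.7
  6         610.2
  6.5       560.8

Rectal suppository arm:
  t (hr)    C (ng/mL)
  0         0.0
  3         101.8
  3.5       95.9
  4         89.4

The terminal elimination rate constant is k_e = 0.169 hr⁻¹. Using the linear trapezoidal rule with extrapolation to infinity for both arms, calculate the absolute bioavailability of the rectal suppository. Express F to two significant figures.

Trapezoidal AUC_0→6.5 (IV):
  [0→2]: (1682.2+1199.7)/2 × 2 = 2881.9
  [2→6]: (1199.7+610.2)/2 × 4 = 3619.8
  [6→6.5]: (610.2+560.8)/2 × 0.5 = 292.75
  Sum = 6794.45 ng/mL·hr
IV tail: 560.8/0.169 = 3318.343; AUC_iv,0→∞ = 6794.45 + 3318.343 = 10112.793 ng/mL·hr
Trapezoidal AUC_0→4 (rectal suppository):
  [0→3]: (0.0+101.8)/2 × 3 = 152.7
  [3→3.5]: (101.8+95.9)/2 × 0.5 = 49.425
  [3.5→4]: (95.9+89.4)/2 × 0.5 = 46.325
  Sum = 248.45 ng/mL·hr
rectal suppository tail: 89.4/0.169 = 528.994; AUC_ev,0→∞ = 248.45 + 528.994 = 777.444 ng/mL·hr
F = (AUC_ev/D_ev)/(AUC_iv/D_iv) = (777.444/12.5)/(10112.793/5) = 62.19552/2022.5586 = 0.0308

F = 0.031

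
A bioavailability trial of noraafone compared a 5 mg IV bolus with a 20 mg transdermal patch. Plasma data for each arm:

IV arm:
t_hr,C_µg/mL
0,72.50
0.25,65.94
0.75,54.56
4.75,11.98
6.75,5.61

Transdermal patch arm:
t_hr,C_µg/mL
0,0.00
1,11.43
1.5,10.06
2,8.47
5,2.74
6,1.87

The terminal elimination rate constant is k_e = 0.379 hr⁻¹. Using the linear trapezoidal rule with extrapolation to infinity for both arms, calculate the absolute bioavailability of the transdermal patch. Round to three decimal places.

Trapezoidal AUC_0→6.75 (IV):
  [0→0.25]: (72.50+65.94)/2 × 0.25 = 17.305
  [0.25→0.75]: (65.94+54.56)/2 × 0.5 = 30.125
  [0.75→4.75]: (54.56+11.98)/2 × 4 = 133.08
  [4.75→6.75]: (11.98+5.61)/2 × 2 = 17.59
  Sum = 198.1 µg/mL·hr
IV tail: 5.61/0.379 = 14.802; AUC_iv,0→∞ = 198.1 + 14.802 = 212.902 µg/mL·hr
Trapezoidal AUC_0→6 (transdermal patch):
  [0→1]: (0.00+11.43)/2 × 1 = 5.715
  [1→1.5]: (11.43+10.06)/2 × 0.5 = 5.3725
  [1.5→2]: (10.06+8.47)/2 × 0.5 = 4.6325
  [2→5]: (8.47+2.74)/2 × 3 = 16.815
  [5→6]: (2.74+1.87)/2 × 1 = 2.305
  Sum = 34.84 µg/mL·hr
transdermal patch tail: 1.87/0.379 = 4.934; AUC_ev,0→∞ = 34.84 + 4.934 = 39.774 µg/mL·hr
F = (AUC_ev/D_ev)/(AUC_iv/D_iv) = (39.774/20)/(212.902/5) = 1.9887/42.5804 = 0.0467

F = 0.047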